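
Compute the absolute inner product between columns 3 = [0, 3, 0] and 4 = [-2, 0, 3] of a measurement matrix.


Inner product: 0*-2 + 3*0 + 0*3
Products: [0, 0, 0]
Sum = 0.
|dot| = 0.

0


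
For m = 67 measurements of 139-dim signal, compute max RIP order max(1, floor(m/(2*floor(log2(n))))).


floor(log2(139)) = 7.
2*7 = 14.
m/(2*floor(log2(n))) = 67/14 ≈ 4.7857.
floor = 4.
k = max(1, 4) = 4.

4


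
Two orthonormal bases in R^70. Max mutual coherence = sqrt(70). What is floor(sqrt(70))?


8^2 = 64 <= 70 < 81 = 9^2, so 8 <= sqrt(70) < 9.
floor(sqrt(70)) = 8.

8


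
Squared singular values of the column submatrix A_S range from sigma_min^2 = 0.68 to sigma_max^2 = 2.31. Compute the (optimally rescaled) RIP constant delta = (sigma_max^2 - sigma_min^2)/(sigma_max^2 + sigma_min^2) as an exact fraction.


lambda_max - lambda_min = 2.31 - 0.68 = 1.63.
lambda_max + lambda_min = 2.31 + 0.68 = 2.99.
delta = 1.63/2.99 = 163/299.

163/299


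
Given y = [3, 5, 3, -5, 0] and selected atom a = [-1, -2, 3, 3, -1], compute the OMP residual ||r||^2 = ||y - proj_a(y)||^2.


a^T a = 24.
a^T y = -19.
coeff = -19/24 = -19/24.
||r||^2 = 1271/24.

1271/24


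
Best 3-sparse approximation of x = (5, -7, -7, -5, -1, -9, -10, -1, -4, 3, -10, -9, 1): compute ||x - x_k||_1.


Sorted |x_i| descending: [10, 10, 9, 9, 7, 7, 5, 5, 4, 3, 1, 1, 1]
Keep top 3: [10, 10, 9]
Tail entries: [9, 7, 7, 5, 5, 4, 3, 1, 1, 1]
L1 error = sum of tail = 43.

43


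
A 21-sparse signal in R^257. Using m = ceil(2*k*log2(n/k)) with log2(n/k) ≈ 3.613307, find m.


log2(n/k) = log2(257/21) ≈ 3.613307.
2*k*log2(n/k) ≈ 2*21*3.613307 = 151.758894.
m = ceil(151.758894) = 152.

152


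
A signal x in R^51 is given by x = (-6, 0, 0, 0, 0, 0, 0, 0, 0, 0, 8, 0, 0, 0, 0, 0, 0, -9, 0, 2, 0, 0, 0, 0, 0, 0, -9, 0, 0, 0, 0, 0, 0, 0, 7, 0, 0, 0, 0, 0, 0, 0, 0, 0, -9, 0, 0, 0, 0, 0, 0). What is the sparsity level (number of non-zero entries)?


Non-zero positions: [0, 10, 17, 19, 26, 34, 44].
Sparsity = 7.

7


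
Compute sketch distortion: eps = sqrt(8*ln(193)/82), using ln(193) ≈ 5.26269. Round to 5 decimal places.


ln(193) ≈ 5.26269.
8*ln(N)/m ≈ 8*5.26269/82 ≈ 0.51343317.
eps = sqrt(0.51343317) ≈ 0.7165425 ≈ 0.71654.

0.71654


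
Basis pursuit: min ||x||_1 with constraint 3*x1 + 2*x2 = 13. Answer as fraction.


Axis intercepts:
  x1 = 13/3, x2 = 0: L1 = 13/3
  x1 = 0, x2 = 13/2: L1 = 13/2
x* = (13/3, 0)
||x*||_1 = 13/3.

13/3


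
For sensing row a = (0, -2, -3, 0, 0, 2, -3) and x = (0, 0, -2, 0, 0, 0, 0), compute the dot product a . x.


Non-zero terms: ['-3*-2']
Products: [6]
y = sum = 6.

6


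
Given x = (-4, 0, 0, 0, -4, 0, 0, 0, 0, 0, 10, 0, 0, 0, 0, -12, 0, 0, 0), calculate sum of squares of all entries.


Non-zero entries: [(0, -4), (4, -4), (10, 10), (15, -12)]
Squares: [16, 16, 100, 144]
||x||_2^2 = sum = 276.

276


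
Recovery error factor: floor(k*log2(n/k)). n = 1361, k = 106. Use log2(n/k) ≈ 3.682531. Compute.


log2(n/k) = log2(1361/106) ≈ 3.682531.
k*log2(n/k) ≈ 106*3.682531 = 390.348286.
floor(390.348286) = 390.

390


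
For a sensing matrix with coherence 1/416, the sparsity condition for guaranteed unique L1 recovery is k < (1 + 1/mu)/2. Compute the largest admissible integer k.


1/mu = 416.
1 + 1/mu = 417.
(1 + 1/mu)/2 = 208.5 is not an integer, so k_max = floor(208.5) = 208.

208


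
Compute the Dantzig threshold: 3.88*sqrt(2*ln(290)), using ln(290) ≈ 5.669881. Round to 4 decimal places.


ln(290) ≈ 5.669881.
2*ln(n) ≈ 11.339762.
sqrt(2*ln(n)) ≈ sqrt(11.339762) ≈ 3.367456.
threshold ≈ 3.88*3.367456 = 13.06572928 ≈ 13.0657.

13.0657


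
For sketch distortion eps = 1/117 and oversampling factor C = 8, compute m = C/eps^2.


1/eps = 117.
(1/eps)^2 = 13689.
m = 8*13689 = 109512.

109512


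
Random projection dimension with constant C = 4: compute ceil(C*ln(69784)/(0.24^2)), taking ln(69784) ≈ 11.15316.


ln(69784) ≈ 11.15316.
eps^2 = 0.24^2 = 0.0576.
C*ln(N)/eps^2 ≈ 4*11.15316/0.0576 ≈ 774.525.
m = ceil(774.525) = 775.

775


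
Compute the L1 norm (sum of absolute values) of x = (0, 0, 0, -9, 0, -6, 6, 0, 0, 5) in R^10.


Non-zero entries: [(3, -9), (5, -6), (6, 6), (9, 5)]
Absolute values: [9, 6, 6, 5]
||x||_1 = sum = 26.

26


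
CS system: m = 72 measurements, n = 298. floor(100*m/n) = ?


100*m/n = 100*72/298 ≈ 24.1611.
floor = 24.

24


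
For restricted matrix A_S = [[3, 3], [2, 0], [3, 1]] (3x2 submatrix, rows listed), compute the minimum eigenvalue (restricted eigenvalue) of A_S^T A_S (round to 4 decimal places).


A_S^T A_S = [[22, 12], [12, 10]].
trace = 32.
det = 76.
disc = trace^2 - 4*det = 1024 - 4*76 = 720.
sqrt(720) ≈ 26.832816.
lam_min = (32 - sqrt(720))/2 ≈ (32 - 26.832816)/2 = 2.583592 ≈ 2.5836.

2.5836


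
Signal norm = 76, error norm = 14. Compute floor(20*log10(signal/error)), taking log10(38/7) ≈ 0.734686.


||x||/||e|| = 76/14 = 38/7.
log10(38/7) ≈ 0.734686.
20*log10(||x||/||e||) ≈ 20*0.734686 = 14.69372.
floor(14.69372) = 14.

14


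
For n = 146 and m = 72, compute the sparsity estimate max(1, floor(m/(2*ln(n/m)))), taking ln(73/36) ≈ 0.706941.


n/m = 146/72 = 73/36.
ln(n/m) ≈ 0.706941.
2*ln(n/m) ≈ 1.413882.
m/(2*ln(n/m)) ≈ 72/1.413882 ≈ 50.9236.
floor = 50.
k_max = max(1, 50) = 50.

50


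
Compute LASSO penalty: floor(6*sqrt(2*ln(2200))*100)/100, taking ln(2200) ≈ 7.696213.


ln(2200) ≈ 7.696213.
2*ln(n) ≈ 15.392426.
sqrt(2*ln(n)) ≈ sqrt(15.392426) ≈ 3.923318.
lambda ≈ 6*3.923318 = 23.539908.
floor(lambda*100)/100 = 23.53.

23.53


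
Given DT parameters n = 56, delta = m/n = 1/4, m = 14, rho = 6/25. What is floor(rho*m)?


m = 1/4*56 = 14.
rho = 6/25.
rho*m = 6/25*14 = 3.36.
k = floor(3.36) = 3.

3


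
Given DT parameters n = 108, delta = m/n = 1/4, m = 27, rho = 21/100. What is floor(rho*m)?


m = 1/4*108 = 27.
rho = 21/100.
rho*m = 21/100*27 = 5.67.
k = floor(5.67) = 5.

5


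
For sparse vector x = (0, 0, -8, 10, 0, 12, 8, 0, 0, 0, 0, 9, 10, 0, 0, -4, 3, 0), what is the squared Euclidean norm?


Non-zero entries: [(2, -8), (3, 10), (5, 12), (6, 8), (11, 9), (12, 10), (15, -4), (16, 3)]
Squares: [64, 100, 144, 64, 81, 100, 16, 9]
||x||_2^2 = sum = 578.

578


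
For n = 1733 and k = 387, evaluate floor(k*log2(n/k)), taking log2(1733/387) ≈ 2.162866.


log2(n/k) = log2(1733/387) ≈ 2.162866.
k*log2(n/k) ≈ 387*2.162866 = 837.029142.
floor(837.029142) = 837.

837


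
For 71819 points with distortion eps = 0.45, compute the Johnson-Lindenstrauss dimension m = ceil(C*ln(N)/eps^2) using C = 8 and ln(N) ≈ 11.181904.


ln(71819) ≈ 11.181904.
eps^2 = 0.45^2 = 0.2025.
C*ln(N)/eps^2 ≈ 8*11.181904/0.2025 ≈ 441.7542.
m = ceil(441.7542) = 442.

442


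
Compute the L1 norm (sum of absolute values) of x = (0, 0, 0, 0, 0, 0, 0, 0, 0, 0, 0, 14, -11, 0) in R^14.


Non-zero entries: [(11, 14), (12, -11)]
Absolute values: [14, 11]
||x||_1 = sum = 25.

25


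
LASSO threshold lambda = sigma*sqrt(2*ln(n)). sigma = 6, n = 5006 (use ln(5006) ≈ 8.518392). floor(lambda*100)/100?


ln(5006) ≈ 8.518392.
2*ln(n) ≈ 17.036784.
sqrt(2*ln(n)) ≈ sqrt(17.036784) ≈ 4.127564.
lambda ≈ 6*4.127564 = 24.765384.
floor(lambda*100)/100 = 24.76.

24.76


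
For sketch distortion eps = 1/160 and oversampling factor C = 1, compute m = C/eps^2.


1/eps = 160.
(1/eps)^2 = 25600.
m = 1*25600 = 25600.

25600


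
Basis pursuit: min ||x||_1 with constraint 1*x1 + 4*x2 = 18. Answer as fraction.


Axis intercepts:
  x1 = 18, x2 = 0: L1 = 18
  x1 = 0, x2 = 9/2: L1 = 9/2
x* = (0, 9/2)
||x*||_1 = 9/2.

9/2


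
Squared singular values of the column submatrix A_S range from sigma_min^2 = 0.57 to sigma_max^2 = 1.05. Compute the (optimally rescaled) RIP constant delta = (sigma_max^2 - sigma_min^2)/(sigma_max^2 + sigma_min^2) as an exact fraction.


lambda_max - lambda_min = 1.05 - 0.57 = 0.48.
lambda_max + lambda_min = 1.05 + 0.57 = 1.62.
delta = 0.48/1.62 = 48/162 = 8/27.

8/27


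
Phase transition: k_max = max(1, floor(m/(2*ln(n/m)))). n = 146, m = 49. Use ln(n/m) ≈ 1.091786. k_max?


n/m = 146/49.
ln(n/m) ≈ 1.091786.
2*ln(n/m) ≈ 2.183572.
m/(2*ln(n/m)) ≈ 49/2.183572 ≈ 22.4403.
floor = 22.
k_max = max(1, 22) = 22.

22


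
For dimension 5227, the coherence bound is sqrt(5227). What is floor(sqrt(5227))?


72^2 = 5184 <= 5227 < 5329 = 73^2, so 72 <= sqrt(5227) < 73.
floor(sqrt(5227)) = 72.

72


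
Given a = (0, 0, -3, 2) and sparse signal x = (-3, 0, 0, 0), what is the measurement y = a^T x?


Non-zero terms: ['0*-3']
Products: [0]
y = sum = 0.

0


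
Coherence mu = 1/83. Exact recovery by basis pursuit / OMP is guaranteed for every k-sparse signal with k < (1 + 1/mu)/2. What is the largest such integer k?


1/mu = 83.
1 + 1/mu = 84.
(1 + 1/mu)/2 = 42 is an integer and the inequality is strict, so k_max = 42 - 1 = 41.

41


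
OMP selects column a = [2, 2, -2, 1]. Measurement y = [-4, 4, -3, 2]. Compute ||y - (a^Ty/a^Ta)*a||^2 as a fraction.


a^T a = 13.
a^T y = 8.
coeff = 8/13 = 8/13.
||r||^2 = 521/13.

521/13


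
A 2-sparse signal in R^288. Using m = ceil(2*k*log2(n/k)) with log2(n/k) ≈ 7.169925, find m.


log2(n/k) = log2(288/2) ≈ 7.169925.
2*k*log2(n/k) ≈ 2*2*7.169925 = 28.6797.
m = ceil(28.6797) = 29.

29


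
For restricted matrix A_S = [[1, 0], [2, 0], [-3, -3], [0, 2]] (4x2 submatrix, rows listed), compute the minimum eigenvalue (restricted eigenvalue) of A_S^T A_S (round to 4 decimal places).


A_S^T A_S = [[14, 9], [9, 13]].
trace = 27.
det = 101.
disc = trace^2 - 4*det = 729 - 4*101 = 325.
sqrt(325) ≈ 18.027756.
lam_min = (27 - sqrt(325))/2 ≈ (27 - 18.027756)/2 = 4.486122 ≈ 4.4861.

4.4861


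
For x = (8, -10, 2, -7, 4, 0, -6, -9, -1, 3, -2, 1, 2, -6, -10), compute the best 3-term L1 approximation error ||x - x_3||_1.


Sorted |x_i| descending: [10, 10, 9, 8, 7, 6, 6, 4, 3, 2, 2, 2, 1, 1, 0]
Keep top 3: [10, 10, 9]
Tail entries: [8, 7, 6, 6, 4, 3, 2, 2, 2, 1, 1, 0]
L1 error = sum of tail = 42.

42


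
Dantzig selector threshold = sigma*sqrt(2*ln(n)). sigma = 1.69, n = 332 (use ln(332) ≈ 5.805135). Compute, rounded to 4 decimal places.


ln(332) ≈ 5.805135.
2*ln(n) ≈ 11.61027.
sqrt(2*ln(n)) ≈ sqrt(11.61027) ≈ 3.407385.
threshold ≈ 1.69*3.407385 = 5.75848065 ≈ 5.7585.

5.7585


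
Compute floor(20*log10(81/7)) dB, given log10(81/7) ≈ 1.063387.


||x||/||e|| = 81/7.
log10(81/7) ≈ 1.063387.
20*log10(||x||/||e||) ≈ 20*1.063387 = 21.26774.
floor(21.26774) = 21.

21


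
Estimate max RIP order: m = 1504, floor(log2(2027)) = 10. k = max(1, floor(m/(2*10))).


floor(log2(2027)) = 10.
2*10 = 20.
m/(2*floor(log2(n))) = 1504/20 ≈ 75.2.
floor = 75.
k = max(1, 75) = 75.

75


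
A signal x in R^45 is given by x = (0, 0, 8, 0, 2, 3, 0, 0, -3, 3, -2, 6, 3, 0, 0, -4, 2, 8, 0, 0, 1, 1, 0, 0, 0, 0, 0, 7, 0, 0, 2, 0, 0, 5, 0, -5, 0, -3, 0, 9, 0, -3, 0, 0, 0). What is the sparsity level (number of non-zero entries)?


Non-zero positions: [2, 4, 5, 8, 9, 10, 11, 12, 15, 16, 17, 20, 21, 27, 30, 33, 35, 37, 39, 41].
Sparsity = 20.

20


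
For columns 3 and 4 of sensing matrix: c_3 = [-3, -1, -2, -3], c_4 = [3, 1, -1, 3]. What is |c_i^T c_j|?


Inner product: -3*3 + -1*1 + -2*-1 + -3*3
Products: [-9, -1, 2, -9]
Sum = -17.
|dot| = 17.

17


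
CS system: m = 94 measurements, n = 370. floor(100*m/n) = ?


100*m/n = 100*94/370 ≈ 25.4054.
floor = 25.

25


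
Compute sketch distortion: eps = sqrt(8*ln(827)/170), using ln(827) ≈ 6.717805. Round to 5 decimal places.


ln(827) ≈ 6.717805.
8*ln(N)/m ≈ 8*6.717805/170 ≈ 0.316132.
eps = sqrt(0.316132) ≈ 0.5622562 ≈ 0.56226.

0.56226


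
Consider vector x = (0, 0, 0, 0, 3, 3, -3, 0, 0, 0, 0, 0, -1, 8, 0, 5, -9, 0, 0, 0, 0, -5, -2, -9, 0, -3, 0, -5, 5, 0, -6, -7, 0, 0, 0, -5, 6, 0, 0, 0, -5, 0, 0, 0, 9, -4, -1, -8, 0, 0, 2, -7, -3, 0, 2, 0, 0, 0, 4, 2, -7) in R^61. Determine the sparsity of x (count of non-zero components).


Non-zero positions: [4, 5, 6, 12, 13, 15, 16, 21, 22, 23, 25, 27, 28, 30, 31, 35, 36, 40, 44, 45, 46, 47, 50, 51, 52, 54, 58, 59, 60].
Sparsity = 29.

29


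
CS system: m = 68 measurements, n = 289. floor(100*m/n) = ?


100*m/n = 100*68/289 ≈ 23.5294.
floor = 23.

23


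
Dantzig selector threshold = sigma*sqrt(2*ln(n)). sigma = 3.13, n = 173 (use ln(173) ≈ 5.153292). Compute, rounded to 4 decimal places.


ln(173) ≈ 5.153292.
2*ln(n) ≈ 10.306584.
sqrt(2*ln(n)) ≈ sqrt(10.306584) ≈ 3.210387.
threshold ≈ 3.13*3.210387 = 10.04851131 ≈ 10.0485.

10.0485


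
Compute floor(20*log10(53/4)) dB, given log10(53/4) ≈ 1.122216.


||x||/||e|| = 53/4.
log10(53/4) ≈ 1.122216.
20*log10(||x||/||e||) ≈ 20*1.122216 = 22.44432.
floor(22.44432) = 22.

22


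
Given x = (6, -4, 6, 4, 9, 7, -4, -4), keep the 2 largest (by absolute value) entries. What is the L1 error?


Sorted |x_i| descending: [9, 7, 6, 6, 4, 4, 4, 4]
Keep top 2: [9, 7]
Tail entries: [6, 6, 4, 4, 4, 4]
L1 error = sum of tail = 28.

28


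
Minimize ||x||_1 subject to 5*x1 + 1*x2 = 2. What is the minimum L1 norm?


Axis intercepts:
  x1 = 2/5, x2 = 0: L1 = 2/5
  x1 = 0, x2 = 2: L1 = 2
x* = (2/5, 0)
||x*||_1 = 2/5.

2/5


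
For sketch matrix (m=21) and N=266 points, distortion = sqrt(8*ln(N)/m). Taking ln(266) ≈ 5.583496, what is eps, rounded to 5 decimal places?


ln(266) ≈ 5.583496.
8*ln(N)/m ≈ 8*5.583496/21 ≈ 2.1270461.
eps = sqrt(2.1270461) ≈ 1.4584396 ≈ 1.45844.

1.45844


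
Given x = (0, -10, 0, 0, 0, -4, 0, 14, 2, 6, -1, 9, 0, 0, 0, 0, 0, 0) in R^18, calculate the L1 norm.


Non-zero entries: [(1, -10), (5, -4), (7, 14), (8, 2), (9, 6), (10, -1), (11, 9)]
Absolute values: [10, 4, 14, 2, 6, 1, 9]
||x||_1 = sum = 46.

46


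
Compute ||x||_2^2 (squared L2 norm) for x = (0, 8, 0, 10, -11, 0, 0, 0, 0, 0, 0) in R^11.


Non-zero entries: [(1, 8), (3, 10), (4, -11)]
Squares: [64, 100, 121]
||x||_2^2 = sum = 285.

285


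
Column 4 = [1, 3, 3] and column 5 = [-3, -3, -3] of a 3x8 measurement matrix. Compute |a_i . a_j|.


Inner product: 1*-3 + 3*-3 + 3*-3
Products: [-3, -9, -9]
Sum = -21.
|dot| = 21.

21


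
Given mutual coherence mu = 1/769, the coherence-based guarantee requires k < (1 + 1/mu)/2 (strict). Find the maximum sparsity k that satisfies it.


1/mu = 769.
1 + 1/mu = 770.
(1 + 1/mu)/2 = 385 is an integer and the inequality is strict, so k_max = 385 - 1 = 384.

384


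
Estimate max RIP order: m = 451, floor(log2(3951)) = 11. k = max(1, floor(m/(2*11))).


floor(log2(3951)) = 11.
2*11 = 22.
m/(2*floor(log2(n))) = 451/22 ≈ 20.5.
floor = 20.
k = max(1, 20) = 20.

20


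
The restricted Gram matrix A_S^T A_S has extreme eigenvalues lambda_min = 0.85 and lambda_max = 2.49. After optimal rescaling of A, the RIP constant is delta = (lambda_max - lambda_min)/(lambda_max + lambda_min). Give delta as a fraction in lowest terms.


lambda_max - lambda_min = 2.49 - 0.85 = 1.64.
lambda_max + lambda_min = 2.49 + 0.85 = 3.34.
delta = 1.64/3.34 = 164/334 = 82/167.

82/167


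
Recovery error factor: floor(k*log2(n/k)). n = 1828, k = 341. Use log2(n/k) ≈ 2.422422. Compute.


log2(n/k) = log2(1828/341) ≈ 2.422422.
k*log2(n/k) ≈ 341*2.422422 = 826.045902.
floor(826.045902) = 826.

826


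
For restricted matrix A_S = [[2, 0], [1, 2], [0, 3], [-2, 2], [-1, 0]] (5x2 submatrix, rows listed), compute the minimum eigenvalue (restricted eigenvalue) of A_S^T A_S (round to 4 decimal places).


A_S^T A_S = [[10, -2], [-2, 17]].
trace = 27.
det = 166.
disc = trace^2 - 4*det = 729 - 4*166 = 65.
sqrt(65) ≈ 8.062258.
lam_min = (27 - sqrt(65))/2 ≈ (27 - 8.062258)/2 = 9.468871 ≈ 9.4689.

9.4689


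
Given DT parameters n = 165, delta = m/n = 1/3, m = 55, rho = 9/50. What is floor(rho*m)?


m = 1/3*165 = 55.
rho = 9/50.
rho*m = 9/50*55 = 9.9.
k = floor(9.9) = 9.

9


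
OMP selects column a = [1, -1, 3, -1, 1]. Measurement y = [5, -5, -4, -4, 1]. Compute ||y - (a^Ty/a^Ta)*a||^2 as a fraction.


a^T a = 13.
a^T y = 3.
coeff = 3/13 = 3/13.
||r||^2 = 1070/13.

1070/13


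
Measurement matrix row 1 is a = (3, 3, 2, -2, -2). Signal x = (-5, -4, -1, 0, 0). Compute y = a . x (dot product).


Non-zero terms: ['3*-5', '3*-4', '2*-1']
Products: [-15, -12, -2]
y = sum = -29.

-29


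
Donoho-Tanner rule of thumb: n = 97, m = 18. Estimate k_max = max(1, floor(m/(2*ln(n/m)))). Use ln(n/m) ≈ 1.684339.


n/m = 97/18.
ln(n/m) ≈ 1.684339.
2*ln(n/m) ≈ 3.368678.
m/(2*ln(n/m)) ≈ 18/3.368678 ≈ 5.3433.
floor = 5.
k_max = max(1, 5) = 5.

5


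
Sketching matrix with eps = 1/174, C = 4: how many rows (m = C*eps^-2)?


1/eps = 174.
(1/eps)^2 = 30276.
m = 4*30276 = 121104.

121104


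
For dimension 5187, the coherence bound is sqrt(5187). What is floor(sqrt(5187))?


72^2 = 5184 <= 5187 < 5329 = 73^2, so 72 <= sqrt(5187) < 73.
floor(sqrt(5187)) = 72.

72


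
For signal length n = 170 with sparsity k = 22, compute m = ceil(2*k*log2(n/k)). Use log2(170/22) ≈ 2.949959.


log2(n/k) = log2(170/22) ≈ 2.949959.
2*k*log2(n/k) ≈ 2*22*2.949959 = 129.798196.
m = ceil(129.798196) = 130.

130


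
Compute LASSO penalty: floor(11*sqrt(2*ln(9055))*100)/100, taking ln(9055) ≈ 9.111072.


ln(9055) ≈ 9.111072.
2*ln(n) ≈ 18.222144.
sqrt(2*ln(n)) ≈ sqrt(18.222144) ≈ 4.26874.
lambda ≈ 11*4.26874 = 46.95614.
floor(lambda*100)/100 = 46.95.

46.95


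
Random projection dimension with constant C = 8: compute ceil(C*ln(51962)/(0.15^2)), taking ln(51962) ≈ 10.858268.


ln(51962) ≈ 10.858268.
eps^2 = 0.15^2 = 0.0225.
C*ln(N)/eps^2 ≈ 8*10.858268/0.0225 ≈ 3860.7175.
m = ceil(3860.7175) = 3861.

3861


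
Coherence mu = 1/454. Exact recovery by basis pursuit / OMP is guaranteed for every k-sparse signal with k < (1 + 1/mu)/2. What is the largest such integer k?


1/mu = 454.
1 + 1/mu = 455.
(1 + 1/mu)/2 = 227.5 is not an integer, so k_max = floor(227.5) = 227.

227


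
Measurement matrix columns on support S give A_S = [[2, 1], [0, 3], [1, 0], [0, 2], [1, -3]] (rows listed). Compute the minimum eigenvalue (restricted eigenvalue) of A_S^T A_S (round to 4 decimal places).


A_S^T A_S = [[6, -1], [-1, 23]].
trace = 29.
det = 137.
disc = trace^2 - 4*det = 841 - 4*137 = 293.
sqrt(293) ≈ 17.117243.
lam_min = (29 - sqrt(293))/2 ≈ (29 - 17.117243)/2 = 5.9413785 ≈ 5.9414.

5.9414


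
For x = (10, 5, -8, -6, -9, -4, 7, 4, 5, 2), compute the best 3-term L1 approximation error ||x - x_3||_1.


Sorted |x_i| descending: [10, 9, 8, 7, 6, 5, 5, 4, 4, 2]
Keep top 3: [10, 9, 8]
Tail entries: [7, 6, 5, 5, 4, 4, 2]
L1 error = sum of tail = 33.

33


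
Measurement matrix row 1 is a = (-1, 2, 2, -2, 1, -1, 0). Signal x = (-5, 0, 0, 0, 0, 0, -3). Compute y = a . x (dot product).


Non-zero terms: ['-1*-5', '0*-3']
Products: [5, 0]
y = sum = 5.

5


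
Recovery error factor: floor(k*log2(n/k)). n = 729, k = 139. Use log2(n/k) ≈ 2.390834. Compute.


log2(n/k) = log2(729/139) ≈ 2.390834.
k*log2(n/k) ≈ 139*2.390834 = 332.325926.
floor(332.325926) = 332.

332


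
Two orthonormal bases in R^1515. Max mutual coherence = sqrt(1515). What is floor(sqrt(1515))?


38^2 = 1444 <= 1515 < 1521 = 39^2, so 38 <= sqrt(1515) < 39.
floor(sqrt(1515)) = 38.

38


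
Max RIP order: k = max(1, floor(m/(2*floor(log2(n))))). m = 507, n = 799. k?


floor(log2(799)) = 9.
2*9 = 18.
m/(2*floor(log2(n))) = 507/18 ≈ 28.1667.
floor = 28.
k = max(1, 28) = 28.

28


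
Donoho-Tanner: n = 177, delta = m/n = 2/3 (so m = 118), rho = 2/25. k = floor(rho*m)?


m = 2/3*177 = 118.
rho = 2/25.
rho*m = 2/25*118 = 9.44.
k = floor(9.44) = 9.

9


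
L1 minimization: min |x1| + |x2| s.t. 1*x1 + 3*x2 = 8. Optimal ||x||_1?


Axis intercepts:
  x1 = 8, x2 = 0: L1 = 8
  x1 = 0, x2 = 8/3: L1 = 8/3
x* = (0, 8/3)
||x*||_1 = 8/3.

8/3


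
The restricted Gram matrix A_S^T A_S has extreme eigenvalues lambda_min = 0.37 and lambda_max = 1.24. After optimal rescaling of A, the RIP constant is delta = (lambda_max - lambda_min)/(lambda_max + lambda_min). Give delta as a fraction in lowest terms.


lambda_max - lambda_min = 1.24 - 0.37 = 0.87.
lambda_max + lambda_min = 1.24 + 0.37 = 1.61.
delta = 0.87/1.61 = 87/161.

87/161


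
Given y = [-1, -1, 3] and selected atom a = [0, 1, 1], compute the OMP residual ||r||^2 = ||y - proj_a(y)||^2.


a^T a = 2.
a^T y = 2.
coeff = 2/2 = 1.
||r||^2 = 9.

9


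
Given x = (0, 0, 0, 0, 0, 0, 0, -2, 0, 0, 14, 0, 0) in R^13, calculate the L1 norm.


Non-zero entries: [(7, -2), (10, 14)]
Absolute values: [2, 14]
||x||_1 = sum = 16.

16


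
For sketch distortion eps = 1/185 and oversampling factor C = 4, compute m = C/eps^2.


1/eps = 185.
(1/eps)^2 = 34225.
m = 4*34225 = 136900.

136900


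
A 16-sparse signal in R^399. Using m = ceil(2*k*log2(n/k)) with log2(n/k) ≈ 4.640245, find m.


log2(n/k) = log2(399/16) ≈ 4.640245.
2*k*log2(n/k) ≈ 2*16*4.640245 = 148.48784.
m = ceil(148.48784) = 149.

149


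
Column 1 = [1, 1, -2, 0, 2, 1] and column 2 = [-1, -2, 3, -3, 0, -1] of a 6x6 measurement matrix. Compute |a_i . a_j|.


Inner product: 1*-1 + 1*-2 + -2*3 + 0*-3 + 2*0 + 1*-1
Products: [-1, -2, -6, 0, 0, -1]
Sum = -10.
|dot| = 10.

10


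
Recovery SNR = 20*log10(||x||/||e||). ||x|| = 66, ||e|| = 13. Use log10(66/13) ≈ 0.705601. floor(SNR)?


||x||/||e|| = 66/13.
log10(66/13) ≈ 0.705601.
20*log10(||x||/||e||) ≈ 20*0.705601 = 14.11202.
floor(14.11202) = 14.

14


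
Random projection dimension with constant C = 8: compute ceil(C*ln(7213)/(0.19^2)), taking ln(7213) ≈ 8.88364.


ln(7213) ≈ 8.88364.
eps^2 = 0.19^2 = 0.0361.
C*ln(N)/eps^2 ≈ 8*8.88364/0.0361 ≈ 1968.6737.
m = ceil(1968.6737) = 1969.

1969


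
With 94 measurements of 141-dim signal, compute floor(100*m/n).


100*m/n = 100*94/141 ≈ 66.6667.
floor = 66.

66


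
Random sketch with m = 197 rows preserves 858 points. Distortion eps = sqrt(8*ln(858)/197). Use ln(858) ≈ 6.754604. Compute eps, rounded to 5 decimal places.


ln(858) ≈ 6.754604.
8*ln(N)/m ≈ 8*6.754604/197 ≈ 0.27429864.
eps = sqrt(0.27429864) ≈ 0.5237353 ≈ 0.52374.

0.52374


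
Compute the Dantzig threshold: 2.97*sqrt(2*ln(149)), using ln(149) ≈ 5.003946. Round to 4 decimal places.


ln(149) ≈ 5.003946.
2*ln(n) ≈ 10.007892.
sqrt(2*ln(n)) ≈ sqrt(10.007892) ≈ 3.163525.
threshold ≈ 2.97*3.163525 = 9.39566925 ≈ 9.3957.

9.3957


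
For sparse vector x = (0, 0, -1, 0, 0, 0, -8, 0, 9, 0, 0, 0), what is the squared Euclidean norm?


Non-zero entries: [(2, -1), (6, -8), (8, 9)]
Squares: [1, 64, 81]
||x||_2^2 = sum = 146.

146


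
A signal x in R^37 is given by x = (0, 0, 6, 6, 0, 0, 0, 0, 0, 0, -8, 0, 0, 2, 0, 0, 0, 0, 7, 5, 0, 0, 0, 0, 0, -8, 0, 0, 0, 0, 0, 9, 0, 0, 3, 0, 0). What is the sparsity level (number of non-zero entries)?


Non-zero positions: [2, 3, 10, 13, 18, 19, 25, 31, 34].
Sparsity = 9.

9


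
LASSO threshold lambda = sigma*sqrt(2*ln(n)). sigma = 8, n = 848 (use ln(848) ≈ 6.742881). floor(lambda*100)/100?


ln(848) ≈ 6.742881.
2*ln(n) ≈ 13.485762.
sqrt(2*ln(n)) ≈ sqrt(13.485762) ≈ 3.672297.
lambda ≈ 8*3.672297 = 29.378376.
floor(lambda*100)/100 = 29.37.

29.37


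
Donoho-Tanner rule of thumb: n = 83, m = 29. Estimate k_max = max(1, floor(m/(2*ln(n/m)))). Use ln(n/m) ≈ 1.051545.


n/m = 83/29.
ln(n/m) ≈ 1.051545.
2*ln(n/m) ≈ 2.10309.
m/(2*ln(n/m)) ≈ 29/2.10309 ≈ 13.7892.
floor = 13.
k_max = max(1, 13) = 13.

13


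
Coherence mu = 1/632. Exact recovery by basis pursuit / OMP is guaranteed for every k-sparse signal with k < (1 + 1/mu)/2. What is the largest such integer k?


1/mu = 632.
1 + 1/mu = 633.
(1 + 1/mu)/2 = 316.5 is not an integer, so k_max = floor(316.5) = 316.

316


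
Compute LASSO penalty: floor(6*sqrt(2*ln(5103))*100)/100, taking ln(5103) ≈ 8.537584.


ln(5103) ≈ 8.537584.
2*ln(n) ≈ 17.075168.
sqrt(2*ln(n)) ≈ sqrt(17.075168) ≈ 4.132211.
lambda ≈ 6*4.132211 = 24.793266.
floor(lambda*100)/100 = 24.79.

24.79


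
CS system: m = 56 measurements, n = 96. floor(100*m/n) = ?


100*m/n = 100*56/96 ≈ 58.3333.
floor = 58.

58


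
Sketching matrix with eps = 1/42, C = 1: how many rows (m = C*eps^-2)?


1/eps = 42.
(1/eps)^2 = 1764.
m = 1*1764 = 1764.

1764


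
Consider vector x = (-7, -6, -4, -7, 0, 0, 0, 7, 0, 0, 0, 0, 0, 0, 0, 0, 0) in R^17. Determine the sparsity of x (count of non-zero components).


Non-zero positions: [0, 1, 2, 3, 7].
Sparsity = 5.

5


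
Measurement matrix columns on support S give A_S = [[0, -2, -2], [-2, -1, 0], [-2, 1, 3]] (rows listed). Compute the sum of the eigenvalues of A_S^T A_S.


Sum of eigenvalues of A_S^T A_S = trace(A_S^T A_S) = sum of squared column norms of A_S.
A_S^T A_S diagonal: [8, 6, 13].
trace = 8 + 6 + 13 = 27.

27


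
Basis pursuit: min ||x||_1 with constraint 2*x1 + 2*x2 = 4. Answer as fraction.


Axis intercepts:
  x1 = 2, x2 = 0: L1 = 2
  x1 = 0, x2 = 2: L1 = 2
x* = (2, 0)
||x*||_1 = 2.

2


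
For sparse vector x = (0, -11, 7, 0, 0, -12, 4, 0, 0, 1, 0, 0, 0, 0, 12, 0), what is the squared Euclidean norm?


Non-zero entries: [(1, -11), (2, 7), (5, -12), (6, 4), (9, 1), (14, 12)]
Squares: [121, 49, 144, 16, 1, 144]
||x||_2^2 = sum = 475.

475


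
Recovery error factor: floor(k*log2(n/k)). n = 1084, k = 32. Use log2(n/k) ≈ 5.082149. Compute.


log2(n/k) = log2(1084/32) ≈ 5.082149.
k*log2(n/k) ≈ 32*5.082149 = 162.628768.
floor(162.628768) = 162.

162


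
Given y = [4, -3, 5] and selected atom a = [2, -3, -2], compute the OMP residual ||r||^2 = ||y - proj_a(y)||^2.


a^T a = 17.
a^T y = 7.
coeff = 7/17 = 7/17.
||r||^2 = 801/17.

801/17


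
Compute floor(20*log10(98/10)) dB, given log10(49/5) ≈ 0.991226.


||x||/||e|| = 98/10 = 49/5.
log10(49/5) ≈ 0.991226.
20*log10(||x||/||e||) ≈ 20*0.991226 = 19.82452.
floor(19.82452) = 19.

19


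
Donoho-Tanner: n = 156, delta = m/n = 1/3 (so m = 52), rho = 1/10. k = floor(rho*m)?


m = 1/3*156 = 52.
rho = 1/10.
rho*m = 1/10*52 = 5.2.
k = floor(5.2) = 5.

5


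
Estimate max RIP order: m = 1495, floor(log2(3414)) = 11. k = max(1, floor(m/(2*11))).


floor(log2(3414)) = 11.
2*11 = 22.
m/(2*floor(log2(n))) = 1495/22 ≈ 67.9545.
floor = 67.
k = max(1, 67) = 67.

67


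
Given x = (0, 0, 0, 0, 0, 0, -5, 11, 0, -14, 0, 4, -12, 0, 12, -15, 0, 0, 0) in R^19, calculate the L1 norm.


Non-zero entries: [(6, -5), (7, 11), (9, -14), (11, 4), (12, -12), (14, 12), (15, -15)]
Absolute values: [5, 11, 14, 4, 12, 12, 15]
||x||_1 = sum = 73.

73


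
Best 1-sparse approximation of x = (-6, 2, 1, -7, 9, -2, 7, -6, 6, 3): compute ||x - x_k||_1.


Sorted |x_i| descending: [9, 7, 7, 6, 6, 6, 3, 2, 2, 1]
Keep top 1: [9]
Tail entries: [7, 7, 6, 6, 6, 3, 2, 2, 1]
L1 error = sum of tail = 40.

40


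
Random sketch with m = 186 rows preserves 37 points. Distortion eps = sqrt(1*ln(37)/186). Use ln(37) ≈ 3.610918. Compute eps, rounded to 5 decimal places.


ln(37) ≈ 3.610918.
1*ln(N)/m ≈ 1*3.610918/186 ≈ 0.01941354.
eps = sqrt(0.01941354) ≈ 0.1393325 ≈ 0.13933.

0.13933


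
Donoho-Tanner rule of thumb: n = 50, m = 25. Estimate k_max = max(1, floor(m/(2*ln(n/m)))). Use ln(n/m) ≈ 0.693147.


n/m = 50/25 = 2.
ln(n/m) ≈ 0.693147.
2*ln(n/m) ≈ 1.386294.
m/(2*ln(n/m)) ≈ 25/1.386294 ≈ 18.0337.
floor = 18.
k_max = max(1, 18) = 18.

18


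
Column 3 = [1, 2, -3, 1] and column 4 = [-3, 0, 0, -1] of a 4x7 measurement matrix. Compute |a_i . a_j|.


Inner product: 1*-3 + 2*0 + -3*0 + 1*-1
Products: [-3, 0, 0, -1]
Sum = -4.
|dot| = 4.

4


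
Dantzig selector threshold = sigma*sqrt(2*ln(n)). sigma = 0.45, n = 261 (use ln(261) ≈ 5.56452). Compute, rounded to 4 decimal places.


ln(261) ≈ 5.56452.
2*ln(n) ≈ 11.12904.
sqrt(2*ln(n)) ≈ sqrt(11.12904) ≈ 3.336022.
threshold ≈ 0.45*3.336022 = 1.5012099 ≈ 1.5012.

1.5012


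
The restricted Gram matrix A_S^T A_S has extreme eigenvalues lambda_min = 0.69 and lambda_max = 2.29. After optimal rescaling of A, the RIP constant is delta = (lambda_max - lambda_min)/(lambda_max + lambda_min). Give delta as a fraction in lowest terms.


lambda_max - lambda_min = 2.29 - 0.69 = 1.60.
lambda_max + lambda_min = 2.29 + 0.69 = 2.98.
delta = 1.60/2.98 = 160/298 = 80/149.

80/149


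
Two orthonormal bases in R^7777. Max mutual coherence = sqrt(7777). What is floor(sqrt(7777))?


88^2 = 7744 <= 7777 < 7921 = 89^2, so 88 <= sqrt(7777) < 89.
floor(sqrt(7777)) = 88.

88


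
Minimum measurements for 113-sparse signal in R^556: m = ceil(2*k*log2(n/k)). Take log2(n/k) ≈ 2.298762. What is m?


log2(n/k) = log2(556/113) ≈ 2.298762.
2*k*log2(n/k) ≈ 2*113*2.298762 = 519.520212.
m = ceil(519.520212) = 520.

520


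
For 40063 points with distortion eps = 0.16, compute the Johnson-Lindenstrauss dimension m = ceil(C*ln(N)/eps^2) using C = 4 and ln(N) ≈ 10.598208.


ln(40063) ≈ 10.598208.
eps^2 = 0.16^2 = 0.0256.
C*ln(N)/eps^2 ≈ 4*10.598208/0.0256 ≈ 1655.97.
m = ceil(1655.97) = 1656.

1656


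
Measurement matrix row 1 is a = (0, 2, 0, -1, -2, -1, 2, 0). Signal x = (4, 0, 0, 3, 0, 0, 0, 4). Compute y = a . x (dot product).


Non-zero terms: ['0*4', '-1*3', '0*4']
Products: [0, -3, 0]
y = sum = -3.

-3


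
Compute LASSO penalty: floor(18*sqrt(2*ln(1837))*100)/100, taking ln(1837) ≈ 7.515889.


ln(1837) ≈ 7.515889.
2*ln(n) ≈ 15.031778.
sqrt(2*ln(n)) ≈ sqrt(15.031778) ≈ 3.877084.
lambda ≈ 18*3.877084 = 69.787512.
floor(lambda*100)/100 = 69.78.

69.78


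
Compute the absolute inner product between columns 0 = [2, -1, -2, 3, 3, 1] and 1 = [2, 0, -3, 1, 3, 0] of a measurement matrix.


Inner product: 2*2 + -1*0 + -2*-3 + 3*1 + 3*3 + 1*0
Products: [4, 0, 6, 3, 9, 0]
Sum = 22.
|dot| = 22.

22


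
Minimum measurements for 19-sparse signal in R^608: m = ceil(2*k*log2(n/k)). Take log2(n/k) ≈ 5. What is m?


log2(n/k) = log2(608/19) ≈ 5.
2*k*log2(n/k) ≈ 2*19*5 = 190.
m = ceil(190) = 190.

190


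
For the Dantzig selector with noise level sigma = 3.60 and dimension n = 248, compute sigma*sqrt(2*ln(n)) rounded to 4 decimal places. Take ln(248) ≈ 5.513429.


ln(248) ≈ 5.513429.
2*ln(n) ≈ 11.026858.
sqrt(2*ln(n)) ≈ sqrt(11.026858) ≈ 3.320671.
threshold ≈ 3.60*3.320671 = 11.9544156 ≈ 11.9544.

11.9544


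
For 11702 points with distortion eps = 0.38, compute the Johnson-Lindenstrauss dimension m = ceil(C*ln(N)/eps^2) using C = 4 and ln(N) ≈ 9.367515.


ln(11702) ≈ 9.367515.
eps^2 = 0.38^2 = 0.1444.
C*ln(N)/eps^2 ≈ 4*9.367515/0.1444 ≈ 259.488.
m = ceil(259.488) = 260.

260


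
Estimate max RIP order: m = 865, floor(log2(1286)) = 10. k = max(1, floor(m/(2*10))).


floor(log2(1286)) = 10.
2*10 = 20.
m/(2*floor(log2(n))) = 865/20 ≈ 43.25.
floor = 43.
k = max(1, 43) = 43.

43


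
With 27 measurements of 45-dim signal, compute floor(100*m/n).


100*m/n = 100*27/45 ≈ 60.0.
floor = 60.

60


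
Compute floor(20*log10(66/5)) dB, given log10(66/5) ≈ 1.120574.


||x||/||e|| = 66/5.
log10(66/5) ≈ 1.120574.
20*log10(||x||/||e||) ≈ 20*1.120574 = 22.41148.
floor(22.41148) = 22.

22


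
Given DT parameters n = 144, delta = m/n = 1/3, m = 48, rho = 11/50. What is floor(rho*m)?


m = 1/3*144 = 48.
rho = 11/50.
rho*m = 11/50*48 = 10.56.
k = floor(10.56) = 10.

10


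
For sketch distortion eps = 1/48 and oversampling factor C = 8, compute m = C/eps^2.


1/eps = 48.
(1/eps)^2 = 2304.
m = 8*2304 = 18432.

18432


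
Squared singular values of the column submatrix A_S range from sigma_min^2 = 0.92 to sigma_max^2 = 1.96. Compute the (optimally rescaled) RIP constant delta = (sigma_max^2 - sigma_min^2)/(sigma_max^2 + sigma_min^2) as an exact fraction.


lambda_max - lambda_min = 1.96 - 0.92 = 1.04.
lambda_max + lambda_min = 1.96 + 0.92 = 2.88.
delta = 1.04/2.88 = 104/288 = 13/36.

13/36


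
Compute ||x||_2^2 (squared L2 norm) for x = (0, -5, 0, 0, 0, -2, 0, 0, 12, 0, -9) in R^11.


Non-zero entries: [(1, -5), (5, -2), (8, 12), (10, -9)]
Squares: [25, 4, 144, 81]
||x||_2^2 = sum = 254.

254


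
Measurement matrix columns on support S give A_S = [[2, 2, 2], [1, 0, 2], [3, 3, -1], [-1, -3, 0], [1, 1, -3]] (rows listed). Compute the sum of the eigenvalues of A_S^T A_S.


Sum of eigenvalues of A_S^T A_S = trace(A_S^T A_S) = sum of squared column norms of A_S.
A_S^T A_S diagonal: [16, 23, 18].
trace = 16 + 23 + 18 = 57.

57


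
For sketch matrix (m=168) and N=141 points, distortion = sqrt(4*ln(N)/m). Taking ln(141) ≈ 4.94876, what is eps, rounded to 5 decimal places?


ln(141) ≈ 4.94876.
4*ln(N)/m ≈ 4*4.94876/168 ≈ 0.11782762.
eps = sqrt(0.11782762) ≈ 0.3432603 ≈ 0.34326.

0.34326


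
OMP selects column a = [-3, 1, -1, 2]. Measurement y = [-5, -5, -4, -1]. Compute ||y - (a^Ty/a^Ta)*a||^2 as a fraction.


a^T a = 15.
a^T y = 12.
coeff = 12/15 = 4/5.
||r||^2 = 287/5.

287/5


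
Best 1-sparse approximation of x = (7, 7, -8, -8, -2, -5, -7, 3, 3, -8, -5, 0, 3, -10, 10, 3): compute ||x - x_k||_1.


Sorted |x_i| descending: [10, 10, 8, 8, 8, 7, 7, 7, 5, 5, 3, 3, 3, 3, 2, 0]
Keep top 1: [10]
Tail entries: [10, 8, 8, 8, 7, 7, 7, 5, 5, 3, 3, 3, 3, 2, 0]
L1 error = sum of tail = 79.

79


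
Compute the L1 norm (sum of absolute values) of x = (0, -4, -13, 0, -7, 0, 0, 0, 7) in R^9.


Non-zero entries: [(1, -4), (2, -13), (4, -7), (8, 7)]
Absolute values: [4, 13, 7, 7]
||x||_1 = sum = 31.

31


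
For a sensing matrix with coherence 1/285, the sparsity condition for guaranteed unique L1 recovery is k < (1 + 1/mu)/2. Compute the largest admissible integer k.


1/mu = 285.
1 + 1/mu = 286.
(1 + 1/mu)/2 = 143 is an integer and the inequality is strict, so k_max = 143 - 1 = 142.

142


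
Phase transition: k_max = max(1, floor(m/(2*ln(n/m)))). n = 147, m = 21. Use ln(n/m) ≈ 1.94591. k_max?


n/m = 147/21 = 7.
ln(n/m) ≈ 1.94591.
2*ln(n/m) ≈ 3.89182.
m/(2*ln(n/m)) ≈ 21/3.89182 ≈ 5.3959.
floor = 5.
k_max = max(1, 5) = 5.

5


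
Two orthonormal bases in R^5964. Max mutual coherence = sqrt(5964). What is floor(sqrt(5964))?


77^2 = 5929 <= 5964 < 6084 = 78^2, so 77 <= sqrt(5964) < 78.
floor(sqrt(5964)) = 77.

77


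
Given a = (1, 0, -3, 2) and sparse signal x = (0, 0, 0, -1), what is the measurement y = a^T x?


Non-zero terms: ['2*-1']
Products: [-2]
y = sum = -2.

-2


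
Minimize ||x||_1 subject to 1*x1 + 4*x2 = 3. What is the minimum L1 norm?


Axis intercepts:
  x1 = 3, x2 = 0: L1 = 3
  x1 = 0, x2 = 3/4: L1 = 3/4
x* = (0, 3/4)
||x*||_1 = 3/4.

3/4


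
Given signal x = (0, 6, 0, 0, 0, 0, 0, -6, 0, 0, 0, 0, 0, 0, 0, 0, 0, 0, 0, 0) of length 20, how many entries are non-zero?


Non-zero positions: [1, 7].
Sparsity = 2.

2


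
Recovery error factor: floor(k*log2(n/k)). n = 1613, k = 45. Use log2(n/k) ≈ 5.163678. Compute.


log2(n/k) = log2(1613/45) ≈ 5.163678.
k*log2(n/k) ≈ 45*5.163678 = 232.36551.
floor(232.36551) = 232.

232


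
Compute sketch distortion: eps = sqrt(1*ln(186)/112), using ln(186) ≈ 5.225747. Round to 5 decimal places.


ln(186) ≈ 5.225747.
1*ln(N)/m ≈ 1*5.225747/112 ≈ 0.04665846.
eps = sqrt(0.04665846) ≈ 0.2160057 ≈ 0.21601.

0.21601


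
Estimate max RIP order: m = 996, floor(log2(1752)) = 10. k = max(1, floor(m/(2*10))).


floor(log2(1752)) = 10.
2*10 = 20.
m/(2*floor(log2(n))) = 996/20 ≈ 49.8.
floor = 49.
k = max(1, 49) = 49.

49


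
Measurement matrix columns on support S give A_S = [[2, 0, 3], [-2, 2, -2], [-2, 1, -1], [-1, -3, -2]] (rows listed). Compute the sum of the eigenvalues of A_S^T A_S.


Sum of eigenvalues of A_S^T A_S = trace(A_S^T A_S) = sum of squared column norms of A_S.
A_S^T A_S diagonal: [13, 14, 18].
trace = 13 + 14 + 18 = 45.

45


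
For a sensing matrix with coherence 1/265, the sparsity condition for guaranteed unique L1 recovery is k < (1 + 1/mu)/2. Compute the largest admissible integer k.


1/mu = 265.
1 + 1/mu = 266.
(1 + 1/mu)/2 = 133 is an integer and the inequality is strict, so k_max = 133 - 1 = 132.

132


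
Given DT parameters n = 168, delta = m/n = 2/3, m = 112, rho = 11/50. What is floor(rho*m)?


m = 2/3*168 = 112.
rho = 11/50.
rho*m = 11/50*112 = 24.64.
k = floor(24.64) = 24.

24


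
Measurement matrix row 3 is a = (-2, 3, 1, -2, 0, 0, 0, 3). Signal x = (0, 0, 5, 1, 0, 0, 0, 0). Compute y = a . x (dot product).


Non-zero terms: ['1*5', '-2*1']
Products: [5, -2]
y = sum = 3.

3


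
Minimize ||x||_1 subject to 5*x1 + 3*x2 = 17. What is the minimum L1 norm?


Axis intercepts:
  x1 = 17/5, x2 = 0: L1 = 17/5
  x1 = 0, x2 = 17/3: L1 = 17/3
x* = (17/5, 0)
||x*||_1 = 17/5.

17/5


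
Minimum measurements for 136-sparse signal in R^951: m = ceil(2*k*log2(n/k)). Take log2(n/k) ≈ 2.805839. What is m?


log2(n/k) = log2(951/136) ≈ 2.805839.
2*k*log2(n/k) ≈ 2*136*2.805839 = 763.188208.
m = ceil(763.188208) = 764.

764


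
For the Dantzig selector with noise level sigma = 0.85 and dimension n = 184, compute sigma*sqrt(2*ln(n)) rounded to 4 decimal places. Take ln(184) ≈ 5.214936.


ln(184) ≈ 5.214936.
2*ln(n) ≈ 10.429872.
sqrt(2*ln(n)) ≈ sqrt(10.429872) ≈ 3.229531.
threshold ≈ 0.85*3.229531 = 2.74510135 ≈ 2.7451.

2.7451


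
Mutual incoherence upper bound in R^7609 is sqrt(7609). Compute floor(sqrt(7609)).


87^2 = 7569 <= 7609 < 7744 = 88^2, so 87 <= sqrt(7609) < 88.
floor(sqrt(7609)) = 87.

87


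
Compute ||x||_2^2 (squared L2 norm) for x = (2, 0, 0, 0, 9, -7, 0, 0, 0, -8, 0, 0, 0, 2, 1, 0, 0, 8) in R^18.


Non-zero entries: [(0, 2), (4, 9), (5, -7), (9, -8), (13, 2), (14, 1), (17, 8)]
Squares: [4, 81, 49, 64, 4, 1, 64]
||x||_2^2 = sum = 267.

267


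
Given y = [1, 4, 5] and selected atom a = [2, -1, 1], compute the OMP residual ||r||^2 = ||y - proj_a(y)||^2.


a^T a = 6.
a^T y = 3.
coeff = 3/6 = 1/2.
||r||^2 = 81/2.

81/2


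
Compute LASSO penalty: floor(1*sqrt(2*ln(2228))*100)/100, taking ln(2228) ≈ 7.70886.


ln(2228) ≈ 7.70886.
2*ln(n) ≈ 15.41772.
sqrt(2*ln(n)) ≈ sqrt(15.41772) ≈ 3.92654.
lambda ≈ 1*3.92654 = 3.92654.
floor(lambda*100)/100 = 3.92.

3.92


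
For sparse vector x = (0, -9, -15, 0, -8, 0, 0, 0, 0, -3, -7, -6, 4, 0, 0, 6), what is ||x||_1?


Non-zero entries: [(1, -9), (2, -15), (4, -8), (9, -3), (10, -7), (11, -6), (12, 4), (15, 6)]
Absolute values: [9, 15, 8, 3, 7, 6, 4, 6]
||x||_1 = sum = 58.

58


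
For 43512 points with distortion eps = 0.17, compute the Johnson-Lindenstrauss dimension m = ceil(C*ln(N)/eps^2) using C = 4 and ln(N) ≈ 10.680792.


ln(43512) ≈ 10.680792.
eps^2 = 0.17^2 = 0.0289.
C*ln(N)/eps^2 ≈ 4*10.680792/0.0289 ≈ 1478.3103.
m = ceil(1478.3103) = 1479.

1479


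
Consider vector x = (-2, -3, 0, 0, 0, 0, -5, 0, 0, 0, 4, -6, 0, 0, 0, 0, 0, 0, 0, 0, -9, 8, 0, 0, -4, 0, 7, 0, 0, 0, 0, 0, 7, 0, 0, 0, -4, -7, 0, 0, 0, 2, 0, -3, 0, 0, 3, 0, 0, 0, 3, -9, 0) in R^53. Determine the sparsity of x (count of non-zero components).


Non-zero positions: [0, 1, 6, 10, 11, 20, 21, 24, 26, 32, 36, 37, 41, 43, 46, 50, 51].
Sparsity = 17.

17


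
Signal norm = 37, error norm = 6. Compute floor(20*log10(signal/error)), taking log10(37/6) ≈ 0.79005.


||x||/||e|| = 37/6.
log10(37/6) ≈ 0.79005.
20*log10(||x||/||e||) ≈ 20*0.79005 = 15.801.
floor(15.801) = 15.

15


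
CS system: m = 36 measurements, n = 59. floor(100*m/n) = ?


100*m/n = 100*36/59 ≈ 61.0169.
floor = 61.

61


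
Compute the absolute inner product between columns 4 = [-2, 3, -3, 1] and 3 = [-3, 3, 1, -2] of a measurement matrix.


Inner product: -2*-3 + 3*3 + -3*1 + 1*-2
Products: [6, 9, -3, -2]
Sum = 10.
|dot| = 10.

10


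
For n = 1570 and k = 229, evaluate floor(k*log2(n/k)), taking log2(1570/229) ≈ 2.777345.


log2(n/k) = log2(1570/229) ≈ 2.777345.
k*log2(n/k) ≈ 229*2.777345 = 636.012005.
floor(636.012005) = 636.

636
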